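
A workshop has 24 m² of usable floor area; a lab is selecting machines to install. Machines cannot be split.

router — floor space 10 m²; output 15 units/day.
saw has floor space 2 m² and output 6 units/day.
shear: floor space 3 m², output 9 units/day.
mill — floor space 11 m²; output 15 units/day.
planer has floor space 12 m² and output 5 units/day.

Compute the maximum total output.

39

router + shear + mill: floor space 10 + 3 + 11 = 24 ≤ 24, output 15 + 9 + 15 = 39.
router + saw + shear: floor space 10 + 2 + 3 = 15 ≤ 24, output 15 + 6 + 9 = 30.
router + saw + mill: floor space 10 + 2 + 11 = 23 ≤ 24, output 15 + 6 + 15 = 36.
Best is router, shear, and mill with total output 39.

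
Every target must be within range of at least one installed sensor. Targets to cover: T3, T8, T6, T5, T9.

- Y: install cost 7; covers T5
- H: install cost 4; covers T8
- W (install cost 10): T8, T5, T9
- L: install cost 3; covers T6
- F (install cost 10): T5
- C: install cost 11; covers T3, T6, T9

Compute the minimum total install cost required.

This is an integer covering problem.
The greedy cost-per-new-target heuristic would pick L, W, and C for 24, but a cheaper cover exists.
Choose W and C: together they cover T3, T8, T6, T5, T9 — every target.
Total install cost: 10 + 11 = 21.
No cover costs less than 21.

21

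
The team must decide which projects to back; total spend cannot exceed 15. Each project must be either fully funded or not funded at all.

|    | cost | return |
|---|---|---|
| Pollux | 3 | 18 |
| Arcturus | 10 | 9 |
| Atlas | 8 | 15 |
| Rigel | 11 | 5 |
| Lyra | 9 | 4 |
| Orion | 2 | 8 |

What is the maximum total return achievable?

Allowing fractional choices, the relaxed optimum would be about 42.8, but projects are indivisible.
Pollux + Atlas: cost 3 + 8 = 11 ≤ 15, return 18 + 15 = 33.
Pollux + Atlas + Orion: cost 3 + 8 + 2 = 13 ≤ 15, return 18 + 15 + 8 = 41.
Pollux + Arcturus + Orion: cost 3 + 10 + 2 = 15 ≤ 15, return 18 + 9 + 8 = 35.
Best is Pollux, Atlas, and Orion with total return 41.

41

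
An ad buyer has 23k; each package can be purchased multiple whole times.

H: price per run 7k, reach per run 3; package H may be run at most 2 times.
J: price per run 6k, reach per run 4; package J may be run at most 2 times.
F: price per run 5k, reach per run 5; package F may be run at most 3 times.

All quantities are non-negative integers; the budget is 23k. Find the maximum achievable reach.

2×J and 2×F: price 22 ≤ 23, reach 2·4 + 2·5 = 18.
1×J and 3×F: price 21 ≤ 23, reach 1·4 + 3·5 = 19.
Best is 19.

19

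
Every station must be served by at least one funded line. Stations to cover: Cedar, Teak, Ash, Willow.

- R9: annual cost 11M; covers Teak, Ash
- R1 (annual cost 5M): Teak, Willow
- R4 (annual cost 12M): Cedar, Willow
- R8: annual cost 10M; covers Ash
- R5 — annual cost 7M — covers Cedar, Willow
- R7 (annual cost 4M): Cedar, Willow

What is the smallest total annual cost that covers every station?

The greedy cost-per-new-station heuristic would pick R7, R1, and R8 for 19, but a cheaper cover exists.
Choose R9 and R7: together they cover Cedar, Teak, Ash, Willow — every station.
Total annual cost: 11 + 4 = 15.
No cover costs less than 15.

15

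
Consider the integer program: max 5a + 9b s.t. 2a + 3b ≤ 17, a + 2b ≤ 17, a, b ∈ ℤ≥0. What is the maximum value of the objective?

(a,b)=(1,5): 2·1+3·5=17≤17, 1·1+2·5=11≤17, objective 50.
(a,b)=(2,4): 2·2+3·4=16≤17, 1·2+2·4=10≤17, objective 46.
(a,b)=(0,5): 2·0+3·5=15≤17, 1·0+2·5=10≤17, objective 45.
No feasible integer point exceeds 50.

50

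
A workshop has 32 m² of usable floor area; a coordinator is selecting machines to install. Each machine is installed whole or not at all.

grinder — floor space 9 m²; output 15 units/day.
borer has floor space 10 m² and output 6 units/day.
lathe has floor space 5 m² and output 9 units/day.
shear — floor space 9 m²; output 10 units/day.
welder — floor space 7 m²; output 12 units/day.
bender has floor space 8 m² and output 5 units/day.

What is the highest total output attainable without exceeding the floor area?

grinder + lathe + shear + welder: floor space 9 + 5 + 9 + 7 = 30 ≤ 32, output 15 + 9 + 10 + 12 = 46.
grinder + borer + lathe + welder: floor space 9 + 10 + 5 + 7 = 31 ≤ 32, output 15 + 6 + 9 + 12 = 42.
grinder + lathe + welder + bender: floor space 9 + 5 + 7 + 8 = 29 ≤ 32, output 15 + 9 + 12 + 5 = 41.
Best is grinder, lathe, shear, and welder with total output 46.

46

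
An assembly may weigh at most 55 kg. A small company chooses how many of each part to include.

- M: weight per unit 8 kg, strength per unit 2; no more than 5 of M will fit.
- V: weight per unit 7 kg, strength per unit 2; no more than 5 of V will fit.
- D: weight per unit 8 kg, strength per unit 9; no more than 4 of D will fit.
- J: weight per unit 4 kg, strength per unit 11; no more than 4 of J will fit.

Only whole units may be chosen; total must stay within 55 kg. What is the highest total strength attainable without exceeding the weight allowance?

This is a bounded integer knapsack.
J has the best ratio (11/4); taking only J gives at most 4×11 = 44 (stopped by the supply cap of 4).
Mixing does better — 1×V, 4×D, and 4×J: weight 55 ≤ 55, strength 1·2 + 4·9 + 4·11 = 82.

82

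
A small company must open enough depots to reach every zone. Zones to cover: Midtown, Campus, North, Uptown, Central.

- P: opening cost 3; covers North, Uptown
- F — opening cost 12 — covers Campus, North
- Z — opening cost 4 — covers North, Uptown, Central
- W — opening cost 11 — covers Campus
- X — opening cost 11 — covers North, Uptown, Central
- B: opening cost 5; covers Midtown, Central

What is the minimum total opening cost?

19

This is a weighted set-cover instance.
The greedy cost-per-new-zone heuristic would pick Z, B, and W for 20, but a cheaper cover exists.
Choose P, W, and B: together they cover Midtown, Campus, North, Uptown, Central — every zone.
Total opening cost: 3 + 11 + 5 = 19.
No cover costs less than 19.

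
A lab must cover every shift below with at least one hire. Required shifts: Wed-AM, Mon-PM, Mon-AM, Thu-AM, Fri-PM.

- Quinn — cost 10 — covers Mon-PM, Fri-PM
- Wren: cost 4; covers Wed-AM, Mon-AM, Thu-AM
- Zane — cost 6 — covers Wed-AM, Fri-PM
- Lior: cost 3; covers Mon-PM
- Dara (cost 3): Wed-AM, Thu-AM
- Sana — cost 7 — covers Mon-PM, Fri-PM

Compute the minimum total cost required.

11

Choose Wren and Sana: together they cover Wed-AM, Mon-PM, Mon-AM, Thu-AM, Fri-PM — every shift.
Total cost: 4 + 7 = 11.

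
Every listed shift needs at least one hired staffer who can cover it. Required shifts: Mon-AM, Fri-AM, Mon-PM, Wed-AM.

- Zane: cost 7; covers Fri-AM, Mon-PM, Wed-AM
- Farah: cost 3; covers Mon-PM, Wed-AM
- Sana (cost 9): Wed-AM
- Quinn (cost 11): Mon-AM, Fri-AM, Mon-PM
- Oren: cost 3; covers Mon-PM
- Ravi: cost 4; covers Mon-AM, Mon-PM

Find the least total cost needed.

11

The greedy cost-per-new-shift heuristic would pick Farah, Ravi, and Zane for 14, but a cheaper cover exists.
Choose Zane and Ravi: together they cover Mon-AM, Fri-AM, Mon-PM, Wed-AM — every shift.
Total cost: 7 + 4 = 11.
No cover costs less than 11.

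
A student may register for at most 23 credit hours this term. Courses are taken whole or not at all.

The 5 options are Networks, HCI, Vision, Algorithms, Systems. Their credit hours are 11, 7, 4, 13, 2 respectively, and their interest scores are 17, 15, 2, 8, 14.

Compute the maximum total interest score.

46

Networks + HCI + Systems: credit hours 11 + 7 + 2 = 20 ≤ 23, interest score 17 + 15 + 14 = 46.
HCI + Algorithms + Systems: credit hours 7 + 13 + 2 = 22 ≤ 23, interest score 15 + 8 + 14 = 37.
Best is Networks, HCI, and Systems with total interest score 46.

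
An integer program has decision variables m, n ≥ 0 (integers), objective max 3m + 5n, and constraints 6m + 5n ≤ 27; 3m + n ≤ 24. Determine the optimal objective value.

25

(m,n)=(0,5) is feasible, giving 25.
(m,n)=(1,4) is feasible, giving 23.
The best lattice point is (0,5), giving 25.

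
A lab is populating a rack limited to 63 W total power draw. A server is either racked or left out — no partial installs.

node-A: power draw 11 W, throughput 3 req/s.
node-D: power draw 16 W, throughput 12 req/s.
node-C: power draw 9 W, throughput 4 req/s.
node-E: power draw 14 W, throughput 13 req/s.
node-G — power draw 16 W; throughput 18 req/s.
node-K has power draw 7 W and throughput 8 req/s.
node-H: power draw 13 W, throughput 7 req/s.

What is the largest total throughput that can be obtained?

55

Allowing fractional choices, the relaxed optimum would be about 56.4, but servers are indivisible.
node-D + node-E + node-G + node-H: power draw 16 + 14 + 16 + 13 = 59 ≤ 63, throughput 12 + 13 + 18 + 7 = 50.
node-D + node-C + node-E + node-G + node-K: power draw 16 + 9 + 14 + 16 + 7 = 62 ≤ 63, throughput 12 + 4 + 13 + 18 + 8 = 55.
node-D + node-E + node-G + node-K: power draw 16 + 14 + 16 + 7 = 53 ≤ 63, throughput 12 + 13 + 18 + 8 = 51.
Best is node-D, node-C, node-E, node-G, and node-K with total throughput 55.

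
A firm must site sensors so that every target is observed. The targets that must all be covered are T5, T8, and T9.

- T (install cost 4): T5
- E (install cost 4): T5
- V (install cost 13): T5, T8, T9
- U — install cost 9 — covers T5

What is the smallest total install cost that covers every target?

The greedy cost-per-new-target heuristic would pick T and V for 17, but a cheaper cover exists.
V alone covers T5, T8, T9 — every target.
Total install cost: 13.
No cover costs less than 13.

13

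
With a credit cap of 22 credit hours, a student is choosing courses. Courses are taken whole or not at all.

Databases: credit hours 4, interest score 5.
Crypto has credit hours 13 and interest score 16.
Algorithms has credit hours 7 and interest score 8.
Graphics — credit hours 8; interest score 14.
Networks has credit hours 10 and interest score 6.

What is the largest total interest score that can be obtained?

30

Allowing fractional choices, the relaxed optimum would be about 31.3, but courses are indivisible.
Databases + Algorithms + Graphics: credit hours 4 + 7 + 8 = 19 ≤ 22, interest score 5 + 8 + 14 = 27.
Crypto + Graphics: credit hours 13 + 8 = 21 ≤ 22, interest score 16 + 14 = 30.
Best is Crypto and Graphics with total interest score 30.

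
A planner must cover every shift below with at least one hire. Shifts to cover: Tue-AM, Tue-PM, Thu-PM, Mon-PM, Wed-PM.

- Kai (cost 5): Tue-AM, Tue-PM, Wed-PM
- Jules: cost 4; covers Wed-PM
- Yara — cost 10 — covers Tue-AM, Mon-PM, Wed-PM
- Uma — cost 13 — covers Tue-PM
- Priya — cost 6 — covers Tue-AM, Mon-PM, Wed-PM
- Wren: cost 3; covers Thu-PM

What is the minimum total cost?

14

Choose Kai, Priya, and Wren: together they cover Tue-AM, Tue-PM, Thu-PM, Mon-PM, Wed-PM — every shift.
Total cost: 5 + 6 + 3 = 14.
No cover costs less than 14.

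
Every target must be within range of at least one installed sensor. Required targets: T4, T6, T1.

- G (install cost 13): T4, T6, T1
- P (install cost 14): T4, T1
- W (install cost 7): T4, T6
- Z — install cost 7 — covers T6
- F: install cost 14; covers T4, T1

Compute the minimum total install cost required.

13

This is an integer covering problem.
G alone covers T4, T6, T1 — every target.
Total install cost: 13.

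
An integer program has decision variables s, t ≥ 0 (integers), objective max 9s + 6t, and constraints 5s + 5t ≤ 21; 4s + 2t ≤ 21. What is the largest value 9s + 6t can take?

Relaxing integrality, the LP optimum is 37.80 at (s,t) = (4.2, 0), which is not an integer point.
(s,t)=(4,0): 5·4+5·0=20≤21, 4·4+2·0=16≤21, objective 36.
(s,t)=(3,1): 5·3+5·1=20≤21, 4·3+2·1=14≤21, objective 33.
(s,t)=(3,0): 5·3+5·0=15≤21, 4·3+2·0=12≤21, objective 27.
No feasible integer point exceeds 36.

36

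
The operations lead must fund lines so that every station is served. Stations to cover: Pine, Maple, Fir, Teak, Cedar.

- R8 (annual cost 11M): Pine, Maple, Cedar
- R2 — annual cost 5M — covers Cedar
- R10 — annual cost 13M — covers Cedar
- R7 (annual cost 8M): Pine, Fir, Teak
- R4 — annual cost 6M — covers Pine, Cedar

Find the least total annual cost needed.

The greedy cost-per-new-station heuristic would pick R7, R2, and R8 for 24, but a cheaper cover exists.
Choose R8 and R7: together they cover Pine, Maple, Fir, Teak, Cedar — every station.
Total annual cost: 11 + 8 = 19.
No cover costs less than 19.

19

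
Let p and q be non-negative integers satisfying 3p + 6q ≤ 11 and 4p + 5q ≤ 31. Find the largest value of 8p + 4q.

(p,q)=(3,0) is feasible, giving 24.
(p,q)=(2,0) is feasible, giving 16.
No feasible integer point exceeds 24.

24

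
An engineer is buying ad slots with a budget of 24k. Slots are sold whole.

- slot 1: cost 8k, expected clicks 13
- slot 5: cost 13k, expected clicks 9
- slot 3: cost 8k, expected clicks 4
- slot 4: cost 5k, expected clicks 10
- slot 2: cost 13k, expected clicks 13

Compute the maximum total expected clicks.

Allowing fractional choices, the relaxed optimum would be about 34.0, but ad slots are indivisible.
slot 1 + slot 3 + slot 4: cost 8 + 8 + 5 = 21 ≤ 24, expected clicks 13 + 4 + 10 = 27.
slot 1 + slot 2: cost 8 + 13 = 21 ≤ 24, expected clicks 13 + 13 = 26.
slot 1 + slot 4: cost 8 + 5 = 13 ≤ 24, expected clicks 13 + 10 = 23.
Best is slot 1, slot 3, and slot 4 with total expected clicks 27.

27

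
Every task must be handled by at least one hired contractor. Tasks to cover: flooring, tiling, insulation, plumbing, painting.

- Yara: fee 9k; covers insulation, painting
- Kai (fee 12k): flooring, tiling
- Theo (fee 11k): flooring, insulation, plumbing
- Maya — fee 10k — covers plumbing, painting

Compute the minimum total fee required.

31

This is a weighted set-cover instance.
Choose Yara, Kai, and Maya: together they cover flooring, tiling, insulation, plumbing, painting — every task.
Total fee: 9 + 12 + 10 = 31.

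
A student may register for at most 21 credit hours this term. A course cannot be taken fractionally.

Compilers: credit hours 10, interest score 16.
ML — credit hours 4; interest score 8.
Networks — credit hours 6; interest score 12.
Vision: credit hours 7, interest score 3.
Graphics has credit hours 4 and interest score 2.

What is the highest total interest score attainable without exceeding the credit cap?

36

Compilers + ML + Networks: credit hours 10 + 4 + 6 = 20 ≤ 21, interest score 16 + 8 + 12 = 36.
Compilers + Networks: credit hours 10 + 6 = 16 ≤ 21, interest score 16 + 12 = 28.
Compilers + Networks + Graphics: credit hours 10 + 6 + 4 = 20 ≤ 21, interest score 16 + 12 + 2 = 30.
Best is Compilers, ML, and Networks with total interest score 36.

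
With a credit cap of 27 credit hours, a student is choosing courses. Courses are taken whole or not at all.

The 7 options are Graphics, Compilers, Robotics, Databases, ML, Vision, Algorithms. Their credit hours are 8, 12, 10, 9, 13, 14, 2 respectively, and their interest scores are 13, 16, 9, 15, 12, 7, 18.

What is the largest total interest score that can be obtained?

Graphics + Databases + Algorithms: credit hours 8 + 9 + 2 = 19 ≤ 27, interest score 13 + 15 + 18 = 46.
Graphics + Compilers + Algorithms: credit hours 8 + 12 + 2 = 22 ≤ 27, interest score 13 + 16 + 18 = 47.
Compilers + Databases + Algorithms: credit hours 12 + 9 + 2 = 23 ≤ 27, interest score 16 + 15 + 18 = 49.
Best is Compilers, Databases, and Algorithms with total interest score 49.

49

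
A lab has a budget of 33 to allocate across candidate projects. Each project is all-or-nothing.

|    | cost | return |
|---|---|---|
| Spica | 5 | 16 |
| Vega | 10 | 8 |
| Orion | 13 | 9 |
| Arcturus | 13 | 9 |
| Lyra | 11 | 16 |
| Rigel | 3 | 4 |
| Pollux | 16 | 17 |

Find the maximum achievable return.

Allowing fractional choices, the relaxed optimum would be about 50.9, but projects are indivisible.
Spica + Arcturus + Lyra + Rigel: cost 5 + 13 + 11 + 3 = 32 ≤ 33, return 16 + 9 + 16 + 4 = 45.
Spica + Orion + Lyra + Rigel: cost 5 + 13 + 11 + 3 = 32 ≤ 33, return 16 + 9 + 16 + 4 = 45.
Spica + Lyra + Pollux: cost 5 + 11 + 16 = 32 ≤ 33, return 16 + 16 + 17 = 49.
Best is Spica, Lyra, and Pollux with total return 49.

49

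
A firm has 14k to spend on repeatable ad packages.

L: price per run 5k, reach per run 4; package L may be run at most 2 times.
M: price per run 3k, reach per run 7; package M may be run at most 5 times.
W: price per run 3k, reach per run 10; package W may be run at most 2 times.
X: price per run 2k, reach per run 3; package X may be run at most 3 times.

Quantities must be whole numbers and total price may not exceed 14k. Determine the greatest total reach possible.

37

W has the best ratio (10/3); taking only W gives at most 2×10 = 20 (stopped by the supply cap of 2).
Mixing does better — 2×M, 2×W, and 1×X: price 14 ≤ 14, reach 2·7 + 2·10 + 1·3 = 37.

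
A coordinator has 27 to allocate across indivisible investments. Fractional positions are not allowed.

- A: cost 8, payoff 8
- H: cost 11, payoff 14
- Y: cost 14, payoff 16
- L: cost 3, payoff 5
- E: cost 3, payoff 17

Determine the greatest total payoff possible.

44

This is an integer program with binary decision variables.
A + H + L + E: cost 8 + 11 + 3 + 3 = 25 ≤ 27, payoff 8 + 14 + 5 + 17 = 44.
A + Y + E: cost 8 + 14 + 3 = 25 ≤ 27, payoff 8 + 16 + 17 = 41.
Best is A, H, L, and E with total payoff 44.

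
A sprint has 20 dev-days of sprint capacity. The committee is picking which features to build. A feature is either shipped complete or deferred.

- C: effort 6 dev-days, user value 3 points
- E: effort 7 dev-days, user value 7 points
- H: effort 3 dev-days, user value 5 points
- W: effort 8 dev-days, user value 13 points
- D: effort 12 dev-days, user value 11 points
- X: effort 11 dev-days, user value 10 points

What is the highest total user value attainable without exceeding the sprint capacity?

25

Take E, H, and W: effort 7 + 3 + 8 = 18 ≤ 20, user value 7 + 5 + 13 = 25.
No other feasible combination does better.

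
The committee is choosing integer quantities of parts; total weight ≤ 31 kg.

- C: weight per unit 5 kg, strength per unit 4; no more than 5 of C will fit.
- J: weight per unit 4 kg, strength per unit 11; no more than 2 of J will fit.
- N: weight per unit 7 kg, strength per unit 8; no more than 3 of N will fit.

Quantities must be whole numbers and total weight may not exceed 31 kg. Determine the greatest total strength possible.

1×C, 2×J, and 2×N: weight 27 ≤ 31, strength 1·4 + 2·11 + 2·8 = 42.
2×J and 3×N: weight 29 ≤ 31, strength 2·11 + 3·8 = 46.
Best is 46.

46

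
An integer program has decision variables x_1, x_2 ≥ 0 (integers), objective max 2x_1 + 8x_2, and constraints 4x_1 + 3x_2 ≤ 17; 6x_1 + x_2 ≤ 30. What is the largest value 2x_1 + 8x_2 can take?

The continuous relaxation peaks at (0, 5.67) with value 45.33; rounding to a feasible lattice point costs some objective.
(x_1,x_2)=(0,5): 4·0+3·5=15≤17, 6·0+1·5=5≤30, objective 40.
(x_1,x_2)=(1,4): 4·1+3·4=16≤17, 6·1+1·4=10≤30, objective 34.
The best lattice point is (0,5), giving 40.

40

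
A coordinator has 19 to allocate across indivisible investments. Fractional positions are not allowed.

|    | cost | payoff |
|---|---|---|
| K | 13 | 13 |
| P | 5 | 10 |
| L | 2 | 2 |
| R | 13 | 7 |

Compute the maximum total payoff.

23

Allowing fractional choices, the relaxed optimum would be about 24.0, but investments are indivisible.
K + L: cost 13 + 2 = 15 ≤ 19, payoff 13 + 2 = 15.
P + R: cost 5 + 13 = 18 ≤ 19, payoff 10 + 7 = 17.
K + P: cost 13 + 5 = 18 ≤ 19, payoff 13 + 10 = 23.
Best is K and P with total payoff 23.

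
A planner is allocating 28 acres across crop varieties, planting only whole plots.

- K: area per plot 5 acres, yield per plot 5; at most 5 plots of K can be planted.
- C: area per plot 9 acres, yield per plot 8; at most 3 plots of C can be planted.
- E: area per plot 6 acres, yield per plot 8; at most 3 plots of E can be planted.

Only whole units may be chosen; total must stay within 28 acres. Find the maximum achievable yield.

E has the best ratio (8/6); taking only E gives at most 3×8 = 24 (stopped by the supply cap of 3).
Mixing does better — 2×K and 3×E: area 28 ≤ 28, yield 2·5 + 3·8 = 34.

34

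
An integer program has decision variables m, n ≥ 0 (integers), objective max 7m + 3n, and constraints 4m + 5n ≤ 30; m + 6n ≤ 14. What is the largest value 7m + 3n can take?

(m,n)=(7,0): 4·7+5·0=28≤30, 1·7+6·0=7≤14, objective 49.
(m,n)=(6,1): 4·6+5·1=29≤30, 1·6+6·1=12≤14, objective 45.
The best lattice point is (7,0), giving 49.

49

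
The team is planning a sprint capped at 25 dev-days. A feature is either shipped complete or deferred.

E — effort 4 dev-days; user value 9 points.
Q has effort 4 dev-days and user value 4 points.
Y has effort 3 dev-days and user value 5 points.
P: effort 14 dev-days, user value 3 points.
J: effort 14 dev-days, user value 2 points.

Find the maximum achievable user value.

E + Q + Y: effort 4 + 4 + 3 = 11 ≤ 25, user value 9 + 4 + 5 = 18.
E + Q + Y + J: effort 4 + 4 + 3 + 14 = 25 ≤ 25, user value 9 + 4 + 5 + 2 = 20.
E + Q + Y + P: effort 4 + 4 + 3 + 14 = 25 ≤ 25, user value 9 + 4 + 5 + 3 = 21.
Best is E, Q, Y, and P with total user value 21.

21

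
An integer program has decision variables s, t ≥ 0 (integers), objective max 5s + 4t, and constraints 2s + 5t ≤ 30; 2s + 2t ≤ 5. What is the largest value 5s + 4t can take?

10

The continuous relaxation peaks at (2.5, 0) with value 12.50; rounding to a feasible lattice point costs some objective.
(s,t)=(2,0): 2·2+5·0=4≤30, 2·2+2·0=4≤5, objective 10.
(s,t)=(1,1): 2·1+5·1=7≤30, 2·1+2·1=4≤5, objective 9.
(s,t)=(1,0): 2·1+5·0=2≤30, 2·1+2·0=2≤5, objective 5.
The best lattice point is (2,0), giving 10.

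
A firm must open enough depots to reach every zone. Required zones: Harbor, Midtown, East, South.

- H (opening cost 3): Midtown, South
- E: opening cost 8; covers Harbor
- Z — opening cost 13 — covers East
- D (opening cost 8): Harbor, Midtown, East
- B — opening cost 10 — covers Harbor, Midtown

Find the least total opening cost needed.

This is an integer covering problem.
Choose H and D: together they cover Harbor, Midtown, East, South — every zone.
Total opening cost: 3 + 8 = 11.
No cover costs less than 11.

11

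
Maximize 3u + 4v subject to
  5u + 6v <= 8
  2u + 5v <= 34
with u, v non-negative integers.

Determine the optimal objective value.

4

The continuous relaxation peaks at (0, 1.33) with value 5.33; rounding to a feasible lattice point costs some objective.
(u,v)=(0,1): 5·0+6·1=6≤8, 2·0+5·1=5≤34, objective 4.
(u,v)=(1,0): 5·1+6·0=5≤8, 2·1+5·0=2≤34, objective 3.
No feasible integer point exceeds 4.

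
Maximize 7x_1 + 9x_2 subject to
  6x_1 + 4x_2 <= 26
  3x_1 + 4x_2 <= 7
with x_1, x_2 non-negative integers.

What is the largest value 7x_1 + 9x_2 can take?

16

Relaxing integrality, the LP optimum is 16.33 at (x_1,x_2) = (2.33, 0), which is not an integer point.
(x_1,x_2)=(1,1): 6·1+4·1=10≤26, 3·1+4·1=7≤7, objective 16.
(x_1,x_2)=(2,0): 6·2+4·0=12≤26, 3·2+4·0=6≤7, objective 14.
(x_1,x_2)=(0,1): 6·0+4·1=4≤26, 3·0+4·1=4≤7, objective 9.
No feasible integer point exceeds 16.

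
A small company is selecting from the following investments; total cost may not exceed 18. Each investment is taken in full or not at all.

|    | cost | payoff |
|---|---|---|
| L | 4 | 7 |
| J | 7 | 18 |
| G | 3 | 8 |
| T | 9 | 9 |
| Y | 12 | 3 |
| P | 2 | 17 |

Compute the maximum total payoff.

This is a 0-1 knapsack instance.
Allowing fractional choices, the relaxed optimum would be about 52.0, but investments are indivisible.
J + T + P: cost 7 + 9 + 2 = 18 ≤ 18, payoff 18 + 9 + 17 = 44.
L + J + G + P: cost 4 + 7 + 3 + 2 = 16 ≤ 18, payoff 7 + 18 + 8 + 17 = 50.
J + G + P: cost 7 + 3 + 2 = 12 ≤ 18, payoff 18 + 8 + 17 = 43.
Best is L, J, G, and P with total payoff 50.

50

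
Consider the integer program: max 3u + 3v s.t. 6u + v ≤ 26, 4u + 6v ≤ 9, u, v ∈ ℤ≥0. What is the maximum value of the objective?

6

(u,v)=(2,0): 6·2+1·0=12≤26, 4·2+6·0=8≤9, objective 6.
(u,v)=(1,0): 6·1+1·0=6≤26, 4·1+6·0=4≤9, objective 3.
The best lattice point is (2,0), giving 6.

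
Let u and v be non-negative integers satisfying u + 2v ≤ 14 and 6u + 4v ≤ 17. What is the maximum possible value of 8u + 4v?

Relaxing integrality, the LP optimum is 22.67 at (u,v) = (2.83, 0), which is not an integer point.
(u,v)=(2,1) is feasible, giving 20.
(u,v)=(1,2) is feasible, giving 16.
(u,v)=(2,0) is feasible, giving 16.
The best lattice point is (2,1), giving 20.

20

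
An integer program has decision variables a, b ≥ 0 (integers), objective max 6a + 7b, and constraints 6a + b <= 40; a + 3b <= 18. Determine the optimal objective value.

64

(a,b)=(6,4): 6·6+1·4=40≤40, 1·6+3·4=18≤18, objective 64.
(a,b)=(5,4): 6·5+1·4=34≤40, 1·5+3·4=17≤18, objective 58.
(a,b)=(6,3): 6·6+1·3=39≤40, 1·6+3·3=15≤18, objective 57.
(a,b)=(5,3): 6·5+1·3=33≤40, 1·5+3·3=14≤18, objective 51.
Maximum is 64 at (a,b)=(6,4).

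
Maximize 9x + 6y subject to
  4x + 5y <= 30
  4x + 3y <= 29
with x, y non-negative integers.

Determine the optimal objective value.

(x,y)=(7,0) is feasible, giving 63.
(x,y)=(6,1) is feasible, giving 60.
(x,y)=(6,0) is feasible, giving 54.
The best lattice point is (7,0), giving 63.

63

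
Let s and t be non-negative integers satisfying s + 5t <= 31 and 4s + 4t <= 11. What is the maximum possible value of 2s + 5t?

10

Relaxing integrality, the LP optimum is 13.75 at (s,t) = (0, 2.75), which is not an integer point.
(s,t)=(0,2): 1·0+5·2=10≤31, 4·0+4·2=8≤11, objective 10.
(s,t)=(1,1): 1·1+5·1=6≤31, 4·1+4·1=8≤11, objective 7.
(s,t)=(0,1): 1·0+5·1=5≤31, 4·0+4·1=4≤11, objective 5.
The best lattice point is (0,2), giving 10.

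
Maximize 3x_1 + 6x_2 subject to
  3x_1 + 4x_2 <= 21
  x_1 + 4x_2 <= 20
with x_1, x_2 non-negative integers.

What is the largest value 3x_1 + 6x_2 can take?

30

The continuous relaxation peaks at (0.5, 4.88) with value 30.75; rounding to a feasible lattice point costs some objective.
(x_1,x_2)=(0,5): 3·0+4·5=20≤21, 1·0+4·5=20≤20, objective 30.
(x_1,x_2)=(1,4): 3·1+4·4=19≤21, 1·1+4·4=17≤20, objective 27.
No feasible integer point exceeds 30.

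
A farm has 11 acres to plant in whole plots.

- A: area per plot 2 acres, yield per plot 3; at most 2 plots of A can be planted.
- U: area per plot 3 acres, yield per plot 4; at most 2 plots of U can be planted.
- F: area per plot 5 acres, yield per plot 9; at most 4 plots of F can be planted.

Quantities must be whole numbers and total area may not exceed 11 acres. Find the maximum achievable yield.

18

Take 2×F: area 10 ≤ 11, yield 2·9 = 18.
No other integer combination yields more.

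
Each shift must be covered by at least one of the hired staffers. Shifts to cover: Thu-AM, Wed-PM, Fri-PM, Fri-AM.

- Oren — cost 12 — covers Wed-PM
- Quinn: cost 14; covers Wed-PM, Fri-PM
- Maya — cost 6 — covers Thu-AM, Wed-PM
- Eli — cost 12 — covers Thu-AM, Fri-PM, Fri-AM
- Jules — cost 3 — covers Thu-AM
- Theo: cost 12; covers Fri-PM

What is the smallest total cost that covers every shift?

This is an integer covering problem.
Choose Maya and Eli: together they cover Thu-AM, Wed-PM, Fri-PM, Fri-AM — every shift.
Total cost: 6 + 12 = 18.
No cover costs less than 18.

18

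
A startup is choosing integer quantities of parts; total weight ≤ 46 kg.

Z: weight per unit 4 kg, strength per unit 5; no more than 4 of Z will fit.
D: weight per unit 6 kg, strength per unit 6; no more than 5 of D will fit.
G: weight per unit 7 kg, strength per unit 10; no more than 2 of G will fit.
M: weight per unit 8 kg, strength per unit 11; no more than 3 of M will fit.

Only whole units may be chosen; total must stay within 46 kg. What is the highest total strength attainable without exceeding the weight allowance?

4×Z, 2×G, and 2×M: weight 46 ≤ 46, strength 4·5 + 2·10 + 2·11 = 62.
2×Z, 2×G, and 3×M: weight 46 ≤ 46, strength 2·5 + 2·10 + 3·11 = 63.
Best is 63.

63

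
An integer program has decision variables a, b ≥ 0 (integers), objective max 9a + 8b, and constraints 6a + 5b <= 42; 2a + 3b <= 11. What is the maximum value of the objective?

Relaxing integrality, the LP optimum is 49.50 at (a,b) = (5.5, 0), which is not an integer point.
(a,b)=(5,0): 6·5+5·0=30≤42, 2·5+3·0=10≤11, objective 45.
(a,b)=(4,1): 6·4+5·1=29≤42, 2·4+3·1=11≤11, objective 44.
(a,b)=(4,0): 6·4+5·0=24≤42, 2·4+3·0=8≤11, objective 36.
Maximum is 45 at (a,b)=(5,0).

45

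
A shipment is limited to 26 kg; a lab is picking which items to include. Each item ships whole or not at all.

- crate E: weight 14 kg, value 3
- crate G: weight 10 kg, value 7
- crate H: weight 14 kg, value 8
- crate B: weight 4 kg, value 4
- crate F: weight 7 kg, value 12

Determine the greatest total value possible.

24

This is an integer program with binary decision variables.
crate H + crate B + crate F: weight 14 + 4 + 7 = 25 ≤ 26, value 8 + 4 + 12 = 24.
crate G + crate B + crate F: weight 10 + 4 + 7 = 21 ≤ 26, value 7 + 4 + 12 = 23.
crate H + crate F: weight 14 + 7 = 21 ≤ 26, value 8 + 12 = 20.
Best is crate H, crate B, and crate F with total value 24.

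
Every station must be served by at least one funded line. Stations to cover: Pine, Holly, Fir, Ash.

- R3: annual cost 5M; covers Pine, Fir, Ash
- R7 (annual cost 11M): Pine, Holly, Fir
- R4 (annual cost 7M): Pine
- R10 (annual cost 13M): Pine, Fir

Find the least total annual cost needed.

Choose R3 and R7: together they cover Pine, Holly, Fir, Ash — every station.
Total annual cost: 5 + 11 = 16.
No cover costs less than 16.

16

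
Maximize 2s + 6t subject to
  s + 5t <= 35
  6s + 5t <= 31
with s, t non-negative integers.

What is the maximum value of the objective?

36

(s,t)=(0,6): 1·0+5·6=30≤35, 6·0+5·6=30≤31, objective 36.
(s,t)=(1,5): 1·1+5·5=26≤35, 6·1+5·5=31≤31, objective 32.
(s,t)=(0,5): 1·0+5·5=25≤35, 6·0+5·5=25≤31, objective 30.
Maximum is 36 at (s,t)=(0,6).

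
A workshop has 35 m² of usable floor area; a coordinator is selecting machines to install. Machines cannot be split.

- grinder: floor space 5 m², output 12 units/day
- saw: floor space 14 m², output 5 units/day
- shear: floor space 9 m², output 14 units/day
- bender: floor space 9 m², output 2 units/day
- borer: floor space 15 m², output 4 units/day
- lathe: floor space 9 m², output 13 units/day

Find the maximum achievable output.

Allowing fractional choices, the relaxed optimum would be about 43.3, but machines are indivisible.
grinder + shear + lathe: floor space 5 + 9 + 9 = 23 ≤ 35, output 12 + 14 + 13 = 39.
grinder + shear + bender + lathe: floor space 5 + 9 + 9 + 9 = 32 ≤ 35, output 12 + 14 + 2 + 13 = 41.
Best is grinder, shear, bender, and lathe with total output 41.

41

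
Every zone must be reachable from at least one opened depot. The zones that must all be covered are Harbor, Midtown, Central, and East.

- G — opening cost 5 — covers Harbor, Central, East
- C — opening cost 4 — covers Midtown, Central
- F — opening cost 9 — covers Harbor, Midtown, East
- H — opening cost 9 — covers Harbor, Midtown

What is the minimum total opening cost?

This is a weighted set-cover instance.
Choose G and C: together they cover Harbor, Midtown, Central, East — every zone.
Total opening cost: 5 + 4 = 9.

9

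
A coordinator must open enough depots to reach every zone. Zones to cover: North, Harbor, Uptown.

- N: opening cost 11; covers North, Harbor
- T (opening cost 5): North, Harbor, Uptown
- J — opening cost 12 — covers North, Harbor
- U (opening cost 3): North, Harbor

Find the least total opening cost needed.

5

The greedy cost-per-new-zone heuristic would pick U and T for 8, but a cheaper cover exists.
T alone covers North, Harbor, Uptown — every zone.
Total opening cost: 5.
No cover costs less than 5.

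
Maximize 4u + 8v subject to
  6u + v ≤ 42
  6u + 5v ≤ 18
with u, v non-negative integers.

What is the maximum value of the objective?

(u,v)=(0,3): 6·0+1·3=3≤42, 6·0+5·3=15≤18, objective 24.
(u,v)=(1,2): 6·1+1·2=8≤42, 6·1+5·2=16≤18, objective 20.
No feasible integer point exceeds 24.

24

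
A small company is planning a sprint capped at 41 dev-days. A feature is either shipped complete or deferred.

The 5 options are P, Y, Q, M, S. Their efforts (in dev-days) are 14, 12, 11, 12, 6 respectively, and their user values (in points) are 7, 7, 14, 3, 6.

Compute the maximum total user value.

Allowing fractional choices, the relaxed optimum would be about 33.0, but features are indivisible.
Y + Q + S: effort 12 + 11 + 6 = 29 ≤ 41, user value 7 + 14 + 6 = 27.
P + Y + Q: effort 14 + 12 + 11 = 37 ≤ 41, user value 7 + 7 + 14 = 28.
Y + Q + M + S: effort 12 + 11 + 12 + 6 = 41 ≤ 41, user value 7 + 14 + 3 + 6 = 30.
Best is Y, Q, M, and S with total user value 30.

30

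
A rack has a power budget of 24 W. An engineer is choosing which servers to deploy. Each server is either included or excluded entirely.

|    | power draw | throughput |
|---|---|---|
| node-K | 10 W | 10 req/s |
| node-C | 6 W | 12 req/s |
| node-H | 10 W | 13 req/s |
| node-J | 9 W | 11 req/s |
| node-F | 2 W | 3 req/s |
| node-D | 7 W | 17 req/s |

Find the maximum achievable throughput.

This is a 0-1 knapsack instance.
node-C + node-J + node-D: power draw 6 + 9 + 7 = 22 ≤ 24, throughput 12 + 11 + 17 = 40.
node-C + node-H + node-D: power draw 6 + 10 + 7 = 23 ≤ 24, throughput 12 + 13 + 17 = 42.
node-C + node-J + node-F + node-D: power draw 6 + 9 + 2 + 7 = 24 ≤ 24, throughput 12 + 11 + 3 + 17 = 43.
Best is node-C, node-J, node-F, and node-D with total throughput 43.

43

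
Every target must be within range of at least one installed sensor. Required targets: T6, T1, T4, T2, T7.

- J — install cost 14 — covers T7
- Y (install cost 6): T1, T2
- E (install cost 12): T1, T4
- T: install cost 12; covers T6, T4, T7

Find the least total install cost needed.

18

Choose Y and T: together they cover T6, T1, T4, T2, T7 — every target.
Total install cost: 6 + 12 = 18.
No cover costs less than 18.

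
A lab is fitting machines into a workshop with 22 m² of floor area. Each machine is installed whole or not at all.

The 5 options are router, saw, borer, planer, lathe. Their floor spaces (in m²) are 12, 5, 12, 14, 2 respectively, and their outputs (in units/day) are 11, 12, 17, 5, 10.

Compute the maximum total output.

This is an integer program with binary decision variables.
Allowing fractional choices, the relaxed optimum would be about 41.8, but machines are indivisible.
saw + borer: floor space 5 + 12 = 17 ≤ 22, output 12 + 17 = 29.
saw + borer + lathe: floor space 5 + 12 + 2 = 19 ≤ 22, output 12 + 17 + 10 = 39.
router + saw + lathe: floor space 12 + 5 + 2 = 19 ≤ 22, output 11 + 12 + 10 = 33.
Best is saw, borer, and lathe with total output 39.

39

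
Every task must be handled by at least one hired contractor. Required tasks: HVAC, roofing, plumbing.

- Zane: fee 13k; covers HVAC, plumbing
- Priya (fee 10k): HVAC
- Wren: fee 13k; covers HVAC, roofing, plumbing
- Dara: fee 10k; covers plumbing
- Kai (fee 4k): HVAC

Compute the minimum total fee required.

The greedy cost-per-new-task heuristic would pick Kai and Wren for 17, but a cheaper cover exists.
Wren alone covers HVAC, roofing, plumbing — every task.
Total fee: 13.
No cover costs less than 13.

13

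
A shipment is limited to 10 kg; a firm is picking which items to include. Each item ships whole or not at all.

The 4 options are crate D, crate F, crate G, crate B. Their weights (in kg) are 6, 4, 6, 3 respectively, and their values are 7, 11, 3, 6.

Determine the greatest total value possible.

18

This is an integer program with binary decision variables.
crate D + crate F: weight 6 + 4 = 10 ≤ 10, value 7 + 11 = 18.
crate F + crate B: weight 4 + 3 = 7 ≤ 10, value 11 + 6 = 17.
Best is crate D and crate F with total value 18.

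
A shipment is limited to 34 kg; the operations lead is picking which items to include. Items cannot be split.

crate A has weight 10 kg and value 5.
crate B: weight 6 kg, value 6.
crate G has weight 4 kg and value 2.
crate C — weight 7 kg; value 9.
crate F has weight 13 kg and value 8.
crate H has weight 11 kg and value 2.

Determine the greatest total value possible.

25

Take crate B, crate G, crate C, and crate F: weight 6 + 4 + 7 + 13 = 30 ≤ 34, value 6 + 2 + 9 + 8 = 25.
No other feasible combination does better.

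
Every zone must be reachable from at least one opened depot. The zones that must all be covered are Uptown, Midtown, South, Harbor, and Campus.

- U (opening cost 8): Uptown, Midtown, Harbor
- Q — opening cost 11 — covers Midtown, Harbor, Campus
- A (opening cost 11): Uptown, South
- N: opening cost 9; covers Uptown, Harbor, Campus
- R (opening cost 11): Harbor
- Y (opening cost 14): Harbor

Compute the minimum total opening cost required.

The greedy cost-per-new-zone heuristic would pick U, N, and A for 28, but a cheaper cover exists.
Choose Q and A: together they cover Uptown, Midtown, South, Harbor, Campus — every zone.
Total opening cost: 11 + 11 = 22.
No cover costs less than 22.

22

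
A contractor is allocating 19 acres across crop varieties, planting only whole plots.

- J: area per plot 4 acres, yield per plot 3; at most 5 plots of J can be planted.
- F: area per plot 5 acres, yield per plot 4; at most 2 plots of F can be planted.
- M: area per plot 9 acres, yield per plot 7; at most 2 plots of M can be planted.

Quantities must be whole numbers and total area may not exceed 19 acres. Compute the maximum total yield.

15

2×F and 1×M: area 19 ≤ 19, yield 2·4 + 1·7 = 15.
2×M: area 18 ≤ 19, yield 2·7 = 14.
Best is 15.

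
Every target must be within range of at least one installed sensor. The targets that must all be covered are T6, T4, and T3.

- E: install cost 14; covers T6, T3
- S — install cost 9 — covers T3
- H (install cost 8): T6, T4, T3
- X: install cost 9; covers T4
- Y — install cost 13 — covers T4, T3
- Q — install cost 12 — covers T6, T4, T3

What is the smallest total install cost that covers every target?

8

H alone covers T6, T4, T3 — every target.
Total install cost: 8.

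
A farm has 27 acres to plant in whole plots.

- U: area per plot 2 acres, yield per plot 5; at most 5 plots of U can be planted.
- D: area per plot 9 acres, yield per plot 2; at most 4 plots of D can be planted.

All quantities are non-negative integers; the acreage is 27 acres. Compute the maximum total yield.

27

U has the best ratio (5/2); taking only U gives at most 5×5 = 25 (stopped by the supply cap of 5).
Mixing does better — 5×U and 1×D: area 19 ≤ 27, yield 5·5 + 1·2 = 27.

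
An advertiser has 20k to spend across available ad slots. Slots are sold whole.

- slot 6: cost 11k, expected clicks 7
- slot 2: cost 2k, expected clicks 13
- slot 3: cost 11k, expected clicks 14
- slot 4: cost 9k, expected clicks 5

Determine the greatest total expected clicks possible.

Allowing fractional choices, the relaxed optimum would be about 31.5, but ad slots are indivisible.
slot 6 + slot 2: cost 11 + 2 = 13 ≤ 20, expected clicks 7 + 13 = 20.
slot 2 + slot 3: cost 2 + 11 = 13 ≤ 20, expected clicks 13 + 14 = 27.
Best is slot 2 and slot 3 with total expected clicks 27.

27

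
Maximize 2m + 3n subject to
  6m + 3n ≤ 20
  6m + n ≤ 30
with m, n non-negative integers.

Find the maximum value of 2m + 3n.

Relaxing integrality, the LP optimum is 20.00 at (m,n) = (0, 6.67), which is not an integer point.
(m,n)=(0,6): 6·0+3·6=18≤20, 6·0+1·6=6≤30, objective 18.
(m,n)=(0,5): 6·0+3·5=15≤20, 6·0+1·5=5≤30, objective 15.
The best lattice point is (0,6), giving 18.

18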